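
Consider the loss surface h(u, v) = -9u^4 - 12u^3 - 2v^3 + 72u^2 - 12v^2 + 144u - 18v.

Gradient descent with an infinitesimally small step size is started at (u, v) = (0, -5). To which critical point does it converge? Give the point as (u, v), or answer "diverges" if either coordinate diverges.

h is separable, so gradient descent decouples: u follows -∂h/∂u, v follows -∂h/∂v.
∂h/∂u = -36(u - 2)(u + 1)(u + 2); at u=0 this is 144, so u decreases.
∂h/∂v = -6(v + 1)(v + 3); at v=-5 this is -48, so v increases.
u converges to its nearest critical value -1 (a local min of the u-part); v converges to -3. The iterate converges to (-1, -3).

(-1, -3)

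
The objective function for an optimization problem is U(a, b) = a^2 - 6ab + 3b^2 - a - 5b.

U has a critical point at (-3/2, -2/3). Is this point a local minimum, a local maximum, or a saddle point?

The Hessian of U is constant: H = [[2, -6], [-6, 6]].
det(H) = 2·6 − (-6)² = -24.
Since det(H) < 0, H is indefinite and the critical point is a saddle point.

saddle point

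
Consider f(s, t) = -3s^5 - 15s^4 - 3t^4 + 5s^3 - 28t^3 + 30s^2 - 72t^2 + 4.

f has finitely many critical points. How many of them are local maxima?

f separates as a function of s plus a function of t, so ∇f=0 decouples.
∂f/∂s = -15s(s - 1)(s + 1)(s + 4) = 0 at s ∈ {-4, -1, 0, 1}; ∂f/∂t = -12t(t + 3)(t + 4) = 0 at t ∈ {-4, -3, 0}.
The Hessian is diagonal: diag(f_ss, f_tt). Second derivatives: f_ss(-4)=900, f_ss(-1)=-90, f_ss(0)=60, f_ss(1)=-150; f_tt(-4)=-48, f_tt(-3)=36, f_tt(0)=-144.
Local maxima occur where both diagonal entries negative: (-1, -4), (-1, 0), (1, -4), (1, 0). Count: 4.

4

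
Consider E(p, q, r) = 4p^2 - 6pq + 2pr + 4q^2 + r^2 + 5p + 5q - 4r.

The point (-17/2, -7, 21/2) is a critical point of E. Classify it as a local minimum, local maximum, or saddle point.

local minimum

The Hessian is constant: H = [[8, -6, 2], [-6, 8, 0], [2, 0, 2]].
Leading principal minors: Δ₁ = 8, Δ₂ = 28, Δ₃ = 24.
All leading minors are positive, so H is positive definite: a local minimum.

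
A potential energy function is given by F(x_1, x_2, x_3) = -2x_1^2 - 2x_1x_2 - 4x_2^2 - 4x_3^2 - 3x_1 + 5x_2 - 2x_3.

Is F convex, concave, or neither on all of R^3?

F is quadratic, so its Hessian is the constant matrix H = [[-4, -2, 0], [-2, -8, 0], [0, 0, -8]].
Leading principal minors: -4, 28, -224.
Signs alternate −, +, − ⇒ H ≺ 0 ⇒ concave.

concave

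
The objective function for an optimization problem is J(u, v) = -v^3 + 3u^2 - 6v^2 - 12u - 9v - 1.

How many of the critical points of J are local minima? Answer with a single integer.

J separates as a function of u plus a function of v, so ∇J=0 decouples.
∂J/∂u = 6(u - 2) = 0 at u ∈ {2}; ∂J/∂v = -3(v + 1)(v + 3) = 0 at v ∈ {-3, -1}.
The Hessian is diagonal: diag(J_uu, J_vv). Second derivatives: J_uu(2)=6; J_vv(-3)=6, J_vv(-1)=-6.
Local minima occur where both diagonal entries positive: (2, -3). Count: 1.

1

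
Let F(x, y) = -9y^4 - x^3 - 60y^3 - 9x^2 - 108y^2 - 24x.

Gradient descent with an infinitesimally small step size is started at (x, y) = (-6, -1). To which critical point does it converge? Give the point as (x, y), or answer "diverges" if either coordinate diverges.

F is separable, so gradient descent decouples: x follows -∂F/∂x, y follows -∂F/∂y.
∂F/∂x = -3(x + 2)(x + 4); at x=-6 this is -24, so x increases.
∂F/∂y = -36y(y + 2)(y + 3); at y=-1 this is 72, so y decreases.
x converges to its nearest critical value -4 (a local min of the x-part); y converges to -2. The iterate converges to (-4, -2).

(-4, -2)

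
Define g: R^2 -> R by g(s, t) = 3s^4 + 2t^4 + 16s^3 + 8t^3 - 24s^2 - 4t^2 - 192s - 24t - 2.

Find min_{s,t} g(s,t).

g(s,t) separates as P(s) + Q(t) − 2, so its minimum is min P + min Q − 2.
P'(s) = 12(s - 2)(s + 2)(s + 4) vanishes at s ∈ {-4, -2, 2}; Q'(t) = 8(t - 1)(t + 1)(t + 3) vanishes at t ∈ {-3, -1, 1}.
Local minima of P (where P''>0): P(-4)=128, P(2)=-304. Local minima of Q: Q(-3)=-18, Q(1)=-18.
So the global minimum of g is P(2) + Q(-3) − 2 = -304 − 18 − 2 = -324, attained at (2, -3).

-324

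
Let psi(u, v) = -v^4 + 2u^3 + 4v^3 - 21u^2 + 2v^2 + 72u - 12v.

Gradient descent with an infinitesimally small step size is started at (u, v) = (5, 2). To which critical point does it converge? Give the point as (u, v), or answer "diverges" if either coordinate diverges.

(4, 1)

psi is separable, so gradient descent decouples: u follows -∂psi/∂u, v follows -∂psi/∂v.
∂psi/∂u = 6(u - 4)(u - 3); at u=5 this is 12, so u decreases.
∂psi/∂v = -4(v - 3)(v - 1)(v + 1); at v=2 this is 12, so v decreases.
u converges to its nearest critical value 4 (a local min of the u-part); v converges to 1. The iterate converges to (4, 1).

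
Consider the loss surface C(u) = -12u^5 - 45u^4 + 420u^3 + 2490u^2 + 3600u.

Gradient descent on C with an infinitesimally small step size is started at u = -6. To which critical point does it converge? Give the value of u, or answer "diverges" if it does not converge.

-4

C'(u) = -60(u - 5)(u + 1)(u + 3)(u + 4), so C'(-6) = -19800.
Gradient descent moves in the -C' direction, i.e. u is increasing.
The nearest critical point in that direction is u = -4, where C'' = 1620 > 0 (a local minimum). The iterate converges there.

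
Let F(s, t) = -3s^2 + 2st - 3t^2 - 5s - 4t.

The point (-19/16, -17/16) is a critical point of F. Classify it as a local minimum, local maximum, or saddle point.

local maximum

The Hessian of F is constant: H = [[-6, 2], [2, -6]].
det(H) = (-6)·(-6) − 2² = 32.
det(H) > 0 and tr(H) = -12 < 0, so H is negative definite and the point is a local maximum.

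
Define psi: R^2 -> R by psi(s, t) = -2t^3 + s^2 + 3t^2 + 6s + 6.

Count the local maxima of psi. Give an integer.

psi separates as a function of s plus a function of t, so ∇psi=0 decouples.
∂psi/∂s = 2(s + 3) = 0 at s ∈ {-3}; ∂psi/∂t = -6t(t - 1) = 0 at t ∈ {0, 1}.
The Hessian is diagonal: diag(psi_ss, psi_tt). Second derivatives: psi_ss(-3)=2; psi_tt(0)=6, psi_tt(1)=-6.
Local maxima occur where both diagonal entries negative: none. Count: 0.

0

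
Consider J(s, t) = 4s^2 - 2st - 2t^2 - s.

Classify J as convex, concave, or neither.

J is quadratic, so its Hessian is the constant matrix H = [[8, -2], [-2, -4]].
det(H) = -36, tr(H) = 4.
det(H) < 0, so H is indefinite: neither convex nor concave.

neither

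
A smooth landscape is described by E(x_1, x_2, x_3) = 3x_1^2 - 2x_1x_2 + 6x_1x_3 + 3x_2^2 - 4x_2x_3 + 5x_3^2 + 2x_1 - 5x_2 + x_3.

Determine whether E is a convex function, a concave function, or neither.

convex

E is quadratic, so its Hessian is the constant matrix H = [[6, -2, 6], [-2, 6, -4], [6, -4, 10]].
Leading principal minors: 6, 32, 104.
All positive ⇒ H ≻ 0 ⇒ convex.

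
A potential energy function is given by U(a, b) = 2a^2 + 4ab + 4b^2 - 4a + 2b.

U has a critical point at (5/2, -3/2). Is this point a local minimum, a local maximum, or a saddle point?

The Hessian of U is constant: H = [[4, 4], [4, 8]].
det(H) = 4·8 − 4² = 16.
det(H) > 0 and tr(H) = 12 > 0, so H is positive definite and the point is a local minimum.

local minimum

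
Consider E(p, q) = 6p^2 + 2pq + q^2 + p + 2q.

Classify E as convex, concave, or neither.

convex

E is quadratic, so its Hessian is the constant matrix H = [[12, 2], [2, 2]].
det(H) = 20, tr(H) = 14.
det(H) > 0 and tr(H) > 0, so H is positive definite everywhere: convex.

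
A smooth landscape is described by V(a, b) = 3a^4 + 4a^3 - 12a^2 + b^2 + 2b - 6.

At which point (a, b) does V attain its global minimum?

V(a,b) separates as P(a) + Q(b) − 6, so its minimum is min P + min Q − 6.
P'(a) = 12a(a - 1)(a + 2) vanishes at a ∈ {-2, 0, 1}; Q'(b) = 2b + 2 vanishes at b ∈ {-1}.
Local minima of P (where P''>0): P(-2)=-32, P(1)=-5. Local minima of Q: Q(-1)=-1.
So the global minimum of V is P(-2) + Q(-1) − 6 = -32 − 1 − 6 = -39, attained at (-2, -1).

(-2, -1)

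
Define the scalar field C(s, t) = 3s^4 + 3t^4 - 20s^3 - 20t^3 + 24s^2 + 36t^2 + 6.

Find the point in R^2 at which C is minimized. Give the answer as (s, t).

C(s,t) separates as P(s) + Q(t) + 6, so its minimum is min P + min Q + 6.
P'(s) = 12s(s - 4)(s - 1) vanishes at s ∈ {0, 1, 4}; Q'(t) = 12t(t - 3)(t - 2) vanishes at t ∈ {0, 2, 3}.
Local minima of P (where P''>0): P(0)=0, P(4)=-128. Local minima of Q: Q(0)=0, Q(3)=27.
So the global minimum of C is P(4) + Q(0) + 6 = -128 + 0 + 6 = -122, attained at (4, 0).

(4, 0)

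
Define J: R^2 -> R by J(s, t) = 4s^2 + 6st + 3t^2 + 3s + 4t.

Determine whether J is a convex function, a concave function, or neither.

J is quadratic, so its Hessian is the constant matrix H = [[8, 6], [6, 6]].
det(H) = 12, tr(H) = 14.
det(H) > 0 and tr(H) > 0, so H is positive definite everywhere: convex.

convex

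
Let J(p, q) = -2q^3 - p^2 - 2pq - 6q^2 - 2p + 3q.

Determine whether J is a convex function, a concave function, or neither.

The term -2q^3 is cubic, so the Hessian is not constant.
∂²J/∂q² = -12q - 12, which takes both signs as q varies (negative for sufficiently large q). A diagonal entry of the Hessian changing sign means the Hessian is neither positive- nor negative-semidefinite on all of R^2.

neither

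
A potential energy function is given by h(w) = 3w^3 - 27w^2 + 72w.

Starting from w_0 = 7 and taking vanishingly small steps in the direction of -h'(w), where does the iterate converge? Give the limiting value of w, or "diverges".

4

h'(w) = 9(w - 4)(w - 2), so h'(7) = 135.
Gradient descent moves in the -h' direction, i.e. w is decreasing.
The nearest critical point in that direction is w = 4, where h'' = 18 > 0 (a local minimum). The iterate converges there.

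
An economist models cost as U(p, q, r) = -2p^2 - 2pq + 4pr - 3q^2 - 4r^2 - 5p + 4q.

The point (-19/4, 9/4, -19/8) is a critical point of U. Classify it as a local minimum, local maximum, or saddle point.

The Hessian is constant: H = [[-4, -2, 4], [-2, -6, 0], [4, 0, -8]].
Leading principal minors: Δ₁ = -4, Δ₂ = 20, Δ₃ = -64.
The minors alternate sign starting negative (−, +, −), so H is negative definite: a local maximum.

local maximum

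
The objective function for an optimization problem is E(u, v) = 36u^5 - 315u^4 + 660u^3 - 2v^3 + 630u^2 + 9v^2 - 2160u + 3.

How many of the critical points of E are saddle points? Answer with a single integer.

4

E separates as a function of u plus a function of v, so ∇E=0 decouples.
∂E/∂u = 180(u - 4)(u - 3)(u - 1)(u + 1) = 0 at u ∈ {-1, 1, 3, 4}; ∂E/∂v = -6v(v - 3) = 0 at v ∈ {0, 3}.
The Hessian is diagonal: diag(E_uu, E_vv). Second derivatives: E_uu(-1)=-7200, E_uu(1)=2160, E_uu(3)=-1440, E_uu(4)=2700; E_vv(0)=18, E_vv(3)=-18.
Saddle points occur where the two diagonal entries have opposite signs: (-1, 0), (1, 3), (3, 0), (4, 3). Count: 4.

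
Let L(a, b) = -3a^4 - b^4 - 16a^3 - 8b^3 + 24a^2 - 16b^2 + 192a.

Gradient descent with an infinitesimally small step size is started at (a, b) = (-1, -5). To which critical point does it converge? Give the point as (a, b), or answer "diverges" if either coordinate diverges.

L is separable, so gradient descent decouples: a follows -∂L/∂a, b follows -∂L/∂b.
∂L/∂a = -12(a - 2)(a + 2)(a + 4); at a=-1 this is 108, so a decreases.
∂L/∂b = -4b(b + 2)(b + 4); at b=-5 this is 60, so b decreases.
The b-coordinate has no critical point in that direction and runs off to infinity.

diverges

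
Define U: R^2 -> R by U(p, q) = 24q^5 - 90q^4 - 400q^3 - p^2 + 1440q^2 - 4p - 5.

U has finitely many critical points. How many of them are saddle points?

U separates as a function of p plus a function of q, so ∇U=0 decouples.
∂U/∂p = -2(p + 2) = 0 at p ∈ {-2}; ∂U/∂q = 120q(q - 4)(q - 2)(q + 3) = 0 at q ∈ {-3, 0, 2, 4}.
The Hessian is diagonal: diag(U_pp, U_qq). Second derivatives: U_pp(-2)=-2; U_qq(-3)=-12600, U_qq(0)=2880, U_qq(2)=-2400, U_qq(4)=6720.
Saddle points occur where the two diagonal entries have opposite signs: (-2, 0), (-2, 4). Count: 2.

2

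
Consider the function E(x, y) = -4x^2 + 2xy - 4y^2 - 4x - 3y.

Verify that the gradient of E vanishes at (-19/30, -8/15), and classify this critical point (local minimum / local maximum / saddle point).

∇E = (-8x + 2y - 4, 2x - 8y - 3); substituting (-19/30, -8/15) gives ∇E = (0, 0), so (-19/30, -8/15) is indeed a critical point.
The Hessian of E is constant: H = [[-8, 2], [2, -8]].
det(H) = (-8)·(-8) − 2² = 60.
det(H) > 0 and tr(H) = -16 < 0, so H is negative definite and the point is a local maximum.

local maximum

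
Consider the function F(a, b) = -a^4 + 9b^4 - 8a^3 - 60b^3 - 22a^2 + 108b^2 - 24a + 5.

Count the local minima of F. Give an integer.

F separates as a function of a plus a function of b, so ∇F=0 decouples.
∂F/∂a = -4(a + 1)(a + 2)(a + 3) = 0 at a ∈ {-3, -2, -1}; ∂F/∂b = 36b(b - 3)(b - 2) = 0 at b ∈ {0, 2, 3}.
The Hessian is diagonal: diag(F_aa, F_bb). Second derivatives: F_aa(-3)=-8, F_aa(-2)=4, F_aa(-1)=-8; F_bb(0)=216, F_bb(2)=-72, F_bb(3)=108.
Local minima occur where both diagonal entries positive: (-2, 0), (-2, 3). Count: 2.

2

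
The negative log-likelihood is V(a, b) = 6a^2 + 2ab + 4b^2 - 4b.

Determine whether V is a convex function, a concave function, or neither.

V is quadratic, so its Hessian is the constant matrix H = [[12, 2], [2, 8]].
det(H) = 92, tr(H) = 20.
det(H) > 0 and tr(H) > 0, so H is positive definite everywhere: convex.

convex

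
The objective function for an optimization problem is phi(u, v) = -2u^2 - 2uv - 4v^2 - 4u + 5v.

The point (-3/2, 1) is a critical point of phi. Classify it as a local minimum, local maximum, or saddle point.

local maximum

The Hessian of phi is constant: H = [[-4, -2], [-2, -8]].
det(H) = (-4)·(-8) − (-2)² = 28.
det(H) > 0 and tr(H) = -12 < 0, so H is negative definite and the point is a local maximum.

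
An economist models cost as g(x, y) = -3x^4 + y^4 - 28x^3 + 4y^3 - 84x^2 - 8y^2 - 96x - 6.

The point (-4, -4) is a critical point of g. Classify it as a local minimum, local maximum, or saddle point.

saddle point

The mixed partial ∂²g/∂x∂y is 0, so the Hessian at any point is diag(g_xx, g_yy) = diag(-12(3x^2 + 14x + 14), 4(3y^2 + 6y - 4)).
At (-4, -4): H = diag(-72, 80).
The eigenvalues have opposite signs, so H is indefinite: a saddle point.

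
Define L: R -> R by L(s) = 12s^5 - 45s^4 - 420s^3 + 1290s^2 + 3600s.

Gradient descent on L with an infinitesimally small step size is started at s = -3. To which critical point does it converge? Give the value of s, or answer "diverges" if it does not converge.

L'(s) = 60(s - 5)(s - 3)(s + 1)(s + 4), so L'(-3) = -5760.
Gradient descent moves in the -L' direction, i.e. s is increasing.
The nearest critical point in that direction is s = -1, where L'' = 4320 > 0 (a local minimum). The iterate converges there.

-1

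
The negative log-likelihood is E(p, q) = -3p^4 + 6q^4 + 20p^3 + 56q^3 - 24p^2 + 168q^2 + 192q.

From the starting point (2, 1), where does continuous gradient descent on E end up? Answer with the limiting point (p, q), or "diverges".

(1, -1)

E is separable, so gradient descent decouples: p follows -∂E/∂p, q follows -∂E/∂q.
∂E/∂p = -12p(p - 4)(p - 1); at p=2 this is 48, so p decreases.
∂E/∂q = 24(q + 1)(q + 2)(q + 4); at q=1 this is 720, so q decreases.
p converges to its nearest critical value 1 (a local min of the p-part); q converges to -1. The iterate converges to (1, -1).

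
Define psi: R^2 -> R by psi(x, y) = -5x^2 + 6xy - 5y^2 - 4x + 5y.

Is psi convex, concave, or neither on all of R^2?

psi is quadratic, so its Hessian is the constant matrix H = [[-10, 6], [6, -10]].
det(H) = 64, tr(H) = -20.
det(H) > 0 and tr(H) < 0, so H is negative definite everywhere: concave.

concave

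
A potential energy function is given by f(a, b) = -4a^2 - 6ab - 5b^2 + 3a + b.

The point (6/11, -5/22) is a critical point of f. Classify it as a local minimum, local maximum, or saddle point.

local maximum

The Hessian of f is constant: H = [[-8, -6], [-6, -10]].
det(H) = (-8)·(-10) − (-6)² = 44.
det(H) > 0 and tr(H) = -18 < 0, so H is negative definite and the point is a local maximum.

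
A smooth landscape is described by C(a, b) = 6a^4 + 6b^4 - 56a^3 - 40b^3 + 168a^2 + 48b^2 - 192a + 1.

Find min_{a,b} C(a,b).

C(a,b) separates as P(a) + Q(b) + 1, so its minimum is min P + min Q + 1.
P'(a) = 24(a - 4)(a - 2)(a - 1) vanishes at a ∈ {1, 2, 4}; Q'(b) = 24b(b - 4)(b - 1) vanishes at b ∈ {0, 1, 4}.
Local minima of P (where P''>0): P(1)=-74, P(4)=-128. Local minima of Q: Q(0)=0, Q(4)=-256.
So the global minimum of C is P(4) + Q(4) + 1 = -128 − 256 + 1 = -383, attained at (4, 4).

-383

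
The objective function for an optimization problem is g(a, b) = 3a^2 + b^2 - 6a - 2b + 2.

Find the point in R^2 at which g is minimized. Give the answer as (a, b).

g(a,b) separates as P(a) + Q(b) + 2, so its minimum is min P + min Q + 2.
P'(a) = 6a - 6 vanishes at a ∈ {1}; Q'(b) = 2b - 2 vanishes at b ∈ {1}.
Local minima of P (where P''>0): P(1)=-3. Local minima of Q: Q(1)=-1.
So the global minimum of g is P(1) + Q(1) + 2 = -3 − 1 + 2 = -2, attained at (1, 1).

(1, 1)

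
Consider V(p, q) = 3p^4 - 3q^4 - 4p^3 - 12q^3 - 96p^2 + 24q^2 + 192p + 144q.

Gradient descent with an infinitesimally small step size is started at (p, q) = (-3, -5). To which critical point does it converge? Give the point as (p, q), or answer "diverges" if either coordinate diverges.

diverges

V is separable, so gradient descent decouples: p follows -∂V/∂p, q follows -∂V/∂q.
∂V/∂p = 12(p - 4)(p - 1)(p + 4); at p=-3 this is 336, so p decreases.
∂V/∂q = -12(q - 2)(q + 2)(q + 3); at q=-5 this is 504, so q decreases.
The q-coordinate has no critical point in that direction and runs off to infinity.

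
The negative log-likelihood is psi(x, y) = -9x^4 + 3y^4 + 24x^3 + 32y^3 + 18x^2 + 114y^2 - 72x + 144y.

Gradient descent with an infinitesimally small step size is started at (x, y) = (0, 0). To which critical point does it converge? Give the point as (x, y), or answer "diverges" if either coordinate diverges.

(1, -1)

psi is separable, so gradient descent decouples: x follows -∂psi/∂x, y follows -∂psi/∂y.
∂psi/∂x = -36(x - 2)(x - 1)(x + 1); at x=0 this is -72, so x increases.
∂psi/∂y = 12(y + 1)(y + 3)(y + 4); at y=0 this is 144, so y decreases.
x converges to its nearest critical value 1 (a local min of the x-part); y converges to -1. The iterate converges to (1, -1).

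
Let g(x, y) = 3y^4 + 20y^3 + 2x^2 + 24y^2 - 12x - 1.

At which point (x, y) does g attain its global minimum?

g(x,y) separates as P(x) + Q(y) − 1, so its minimum is min P + min Q − 1.
P'(x) = 4x - 12 vanishes at x ∈ {3}; Q'(y) = 12y(y + 1)(y + 4) vanishes at y ∈ {-4, -1, 0}.
Local minima of P (where P''>0): P(3)=-18. Local minima of Q: Q(-4)=-128, Q(0)=0.
So the global minimum of g is P(3) + Q(-4) − 1 = -18 − 128 − 1 = -147, attained at (3, -4).

(3, -4)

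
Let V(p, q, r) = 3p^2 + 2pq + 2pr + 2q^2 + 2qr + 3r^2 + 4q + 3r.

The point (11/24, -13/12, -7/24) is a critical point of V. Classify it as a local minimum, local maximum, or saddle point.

local minimum

The Hessian is constant: H = [[6, 2, 2], [2, 4, 2], [2, 2, 6]].
Leading principal minors: Δ₁ = 6, Δ₂ = 20, Δ₃ = 96.
All leading minors are positive, so H is positive definite: a local minimum.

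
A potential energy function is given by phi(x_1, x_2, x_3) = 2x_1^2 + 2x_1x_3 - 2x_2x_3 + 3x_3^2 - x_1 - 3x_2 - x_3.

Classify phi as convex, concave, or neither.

phi is quadratic, so its Hessian is the constant matrix H = [[4, 0, 2], [0, 0, -2], [2, -2, 6]].
Leading principal minors: 4, 0, -16.
Neither pattern holds ⇒ H is indefinite ⇒ neither convex nor concave.

neither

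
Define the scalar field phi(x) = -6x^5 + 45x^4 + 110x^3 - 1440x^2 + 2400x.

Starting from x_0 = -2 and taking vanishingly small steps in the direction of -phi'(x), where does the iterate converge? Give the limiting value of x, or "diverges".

phi'(x) = -30(x - 5)(x - 4)(x - 1)(x + 4), so phi'(-2) = 7560.
Gradient descent moves in the -phi' direction, i.e. x is decreasing.
The nearest critical point in that direction is x = -4, where phi'' = 10800 > 0 (a local minimum). The iterate converges there.

-4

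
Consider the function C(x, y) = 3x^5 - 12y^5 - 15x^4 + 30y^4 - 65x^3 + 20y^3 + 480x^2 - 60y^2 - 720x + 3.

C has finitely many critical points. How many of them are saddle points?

C separates as a function of x plus a function of y, so ∇C=0 decouples.
∂C/∂x = 15(x - 4)(x - 3)(x - 1)(x + 4) = 0 at x ∈ {-4, 1, 3, 4}; ∂C/∂y = -60y(y - 2)(y - 1)(y + 1) = 0 at y ∈ {-1, 0, 1, 2}.
The Hessian is diagonal: diag(C_xx, C_yy). Second derivatives: C_xx(-4)=-4200, C_xx(1)=450, C_xx(3)=-210, C_xx(4)=360; C_yy(-1)=360, C_yy(0)=-120, C_yy(1)=120, C_yy(2)=-360.
Saddle points occur where the two diagonal entries have opposite signs: (-4, -1), (-4, 1), (1, 0), (1, 2), (3, -1), (3, 1), (4, 0), (4, 2). Count: 8.

8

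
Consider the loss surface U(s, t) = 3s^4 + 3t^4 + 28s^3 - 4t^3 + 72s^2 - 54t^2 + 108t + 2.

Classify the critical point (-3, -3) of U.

saddle point

The mixed partial ∂²U/∂s∂t is 0, so the Hessian at any point is diag(U_ss, U_tt) = diag(12(3s^2 + 14s + 12), 12(3t^2 - 2t - 9)).
At (-3, -3): H = diag(-36, 288).
The eigenvalues have opposite signs, so H is indefinite: a saddle point.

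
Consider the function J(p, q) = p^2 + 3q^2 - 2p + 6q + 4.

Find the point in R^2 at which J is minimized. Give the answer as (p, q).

J(p,q) separates as A(p) + B(q) + 4, so its minimum is min A + min B + 4.
A'(p) = 2p - 2 vanishes at p ∈ {1}; B'(q) = 6q + 6 vanishes at q ∈ {-1}.
Local minima of A (where A''>0): A(1)=-1. Local minima of B: B(-1)=-3.
So the global minimum of J is A(1) + B(-1) + 4 = -1 − 3 + 4 = 0, attained at (1, -1).

(1, -1)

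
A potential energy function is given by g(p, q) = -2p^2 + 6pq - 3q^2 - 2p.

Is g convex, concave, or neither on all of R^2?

neither

g is quadratic, so its Hessian is the constant matrix H = [[-4, 6], [6, -6]].
det(H) = -12, tr(H) = -10.
det(H) < 0, so H is indefinite: neither convex nor concave.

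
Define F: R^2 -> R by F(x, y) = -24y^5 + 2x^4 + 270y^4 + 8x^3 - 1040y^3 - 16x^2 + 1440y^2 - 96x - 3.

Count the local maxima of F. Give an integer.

2

F separates as a function of x plus a function of y, so ∇F=0 decouples.
∂F/∂x = 8(x - 2)(x + 2)(x + 3) = 0 at x ∈ {-3, -2, 2}; ∂F/∂y = -120y(y - 4)(y - 3)(y - 2) = 0 at y ∈ {0, 2, 3, 4}.
The Hessian is diagonal: diag(F_xx, F_yy). Second derivatives: F_xx(-3)=40, F_xx(-2)=-32, F_xx(2)=160; F_yy(0)=2880, F_yy(2)=-480, F_yy(3)=360, F_yy(4)=-960.
Local maxima occur where both diagonal entries negative: (-2, 2), (-2, 4). Count: 2.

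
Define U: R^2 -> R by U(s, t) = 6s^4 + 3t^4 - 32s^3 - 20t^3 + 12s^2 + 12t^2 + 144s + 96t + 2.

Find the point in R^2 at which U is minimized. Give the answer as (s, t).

U(s,t) separates as P(s) + Q(t) + 2, so its minimum is min P + min Q + 2.
P'(s) = 24(s - 3)(s - 2)(s + 1) vanishes at s ∈ {-1, 2, 3}; Q'(t) = 12(t - 4)(t - 2)(t + 1) vanishes at t ∈ {-1, 2, 4}.
Local minima of P (where P''>0): P(-1)=-94, P(3)=162. Local minima of Q: Q(-1)=-61, Q(4)=64.
So the global minimum of U is P(-1) + Q(-1) + 2 = -94 − 61 + 2 = -153, attained at (-1, -1).

(-1, -1)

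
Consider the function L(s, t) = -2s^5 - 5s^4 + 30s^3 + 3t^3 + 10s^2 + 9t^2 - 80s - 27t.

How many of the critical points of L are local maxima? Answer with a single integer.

L separates as a function of s plus a function of t, so ∇L=0 decouples.
∂L/∂s = -10(s - 2)(s - 1)(s + 1)(s + 4) = 0 at s ∈ {-4, -1, 1, 2}; ∂L/∂t = 9(t - 1)(t + 3) = 0 at t ∈ {-3, 1}.
The Hessian is diagonal: diag(L_ss, L_tt). Second derivatives: L_ss(-4)=900, L_ss(-1)=-180, L_ss(1)=100, L_ss(2)=-180; L_tt(-3)=-36, L_tt(1)=36.
Local maxima occur where both diagonal entries negative: (-1, -3), (2, -3). Count: 2.

2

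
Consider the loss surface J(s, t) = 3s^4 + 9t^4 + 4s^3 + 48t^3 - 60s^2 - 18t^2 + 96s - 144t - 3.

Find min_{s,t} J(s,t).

J(s,t) separates as P(s) + Q(t) − 3, so its minimum is min P + min Q − 3.
P'(s) = 12(s - 2)(s - 1)(s + 4) vanishes at s ∈ {-4, 1, 2}; Q'(t) = 36(t - 1)(t + 1)(t + 4) vanishes at t ∈ {-4, -1, 1}.
Local minima of P (where P''>0): P(-4)=-832, P(2)=32. Local minima of Q: Q(-4)=-480, Q(1)=-105.
So the global minimum of J is P(-4) + Q(-4) − 3 = -832 − 480 − 3 = -1315, attained at (-4, -4).

-1315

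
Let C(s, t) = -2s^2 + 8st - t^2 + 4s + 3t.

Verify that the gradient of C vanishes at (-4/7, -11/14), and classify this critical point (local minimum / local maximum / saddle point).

∇C = (-4s + 8t + 4, 8s - 2t + 3); substituting (-4/7, -11/14) gives ∇C = (0, 0), so (-4/7, -11/14) is indeed a critical point.
The Hessian of C is constant: H = [[-4, 8], [8, -2]].
det(H) = (-4)·(-2) − 8² = -56.
Since det(H) < 0, H is indefinite and the critical point is a saddle point.

saddle point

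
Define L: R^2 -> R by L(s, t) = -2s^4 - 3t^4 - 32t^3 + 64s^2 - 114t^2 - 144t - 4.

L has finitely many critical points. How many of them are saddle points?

L separates as a function of s plus a function of t, so ∇L=0 decouples.
∂L/∂s = -8s(s - 4)(s + 4) = 0 at s ∈ {-4, 0, 4}; ∂L/∂t = -12(t + 1)(t + 3)(t + 4) = 0 at t ∈ {-4, -3, -1}.
The Hessian is diagonal: diag(L_ss, L_tt). Second derivatives: L_ss(-4)=-256, L_ss(0)=128, L_ss(4)=-256; L_tt(-4)=-36, L_tt(-3)=24, L_tt(-1)=-72.
Saddle points occur where the two diagonal entries have opposite signs: (-4, -3), (0, -4), (0, -1), (4, -3). Count: 4.

4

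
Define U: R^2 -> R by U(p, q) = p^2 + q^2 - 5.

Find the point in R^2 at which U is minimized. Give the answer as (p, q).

(0, 0)

U(p,q) separates as A(p) + B(q) − 5, so its minimum is min A + min B − 5.
A'(p) = 2p vanishes at p ∈ {0}; B'(q) = 2q vanishes at q ∈ {0}.
Local minima of A (where A''>0): A(0)=0. Local minima of B: B(0)=0.
So the global minimum of U is A(0) + B(0) − 5 = 0 + 0 − 5 = -5, attained at (0, 0).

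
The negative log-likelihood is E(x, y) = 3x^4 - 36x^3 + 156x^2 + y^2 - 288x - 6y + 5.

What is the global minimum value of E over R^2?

-196

E(x,y) separates as P(x) + Q(y) + 5, so its minimum is min P + min Q + 5.
P'(x) = 12(x - 4)(x - 3)(x - 2) vanishes at x ∈ {2, 3, 4}; Q'(y) = 2y - 6 vanishes at y ∈ {3}.
Local minima of P (where P''>0): P(2)=-192, P(4)=-192. Local minima of Q: Q(3)=-9.
So the global minimum of E is P(2) + Q(3) + 5 = -192 − 9 + 5 = -196, attained at (2, 3).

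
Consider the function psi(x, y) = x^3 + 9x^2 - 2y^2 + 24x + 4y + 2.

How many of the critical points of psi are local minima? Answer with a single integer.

psi separates as a function of x plus a function of y, so ∇psi=0 decouples.
∂psi/∂x = 3(x + 2)(x + 4) = 0 at x ∈ {-4, -2}; ∂psi/∂y = -4(y - 1) = 0 at y ∈ {1}.
The Hessian is diagonal: diag(psi_xx, psi_yy). Second derivatives: psi_xx(-4)=-6, psi_xx(-2)=6; psi_yy(1)=-4.
Local minima occur where both diagonal entries positive: none. Count: 0.

0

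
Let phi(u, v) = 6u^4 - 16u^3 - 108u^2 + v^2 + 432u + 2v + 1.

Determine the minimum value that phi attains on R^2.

-1350

phi(u,v) separates as P(u) + Q(v) + 1, so its minimum is min P + min Q + 1.
P'(u) = 24(u - 3)(u - 2)(u + 3) vanishes at u ∈ {-3, 2, 3}; Q'(v) = 2v + 2 vanishes at v ∈ {-1}.
Local minima of P (where P''>0): P(-3)=-1350, P(3)=378. Local minima of Q: Q(-1)=-1.
So the global minimum of phi is P(-3) + Q(-1) + 1 = -1350 − 1 + 1 = -1350, attained at (-3, -1).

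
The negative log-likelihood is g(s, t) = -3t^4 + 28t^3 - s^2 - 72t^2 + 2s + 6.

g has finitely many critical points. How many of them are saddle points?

1

g separates as a function of s plus a function of t, so ∇g=0 decouples.
∂g/∂s = -2(s - 1) = 0 at s ∈ {1}; ∂g/∂t = -12t(t - 4)(t - 3) = 0 at t ∈ {0, 3, 4}.
The Hessian is diagonal: diag(g_ss, g_tt). Second derivatives: g_ss(1)=-2; g_tt(0)=-144, g_tt(3)=36, g_tt(4)=-48.
Saddle points occur where the two diagonal entries have opposite signs: (1, 3). Count: 1.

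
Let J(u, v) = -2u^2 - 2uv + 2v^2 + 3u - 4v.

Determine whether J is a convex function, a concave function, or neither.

J is quadratic, so its Hessian is the constant matrix H = [[-4, -2], [-2, 4]].
det(H) = -20, tr(H) = 0.
det(H) < 0, so H is indefinite: neither convex nor concave.

neither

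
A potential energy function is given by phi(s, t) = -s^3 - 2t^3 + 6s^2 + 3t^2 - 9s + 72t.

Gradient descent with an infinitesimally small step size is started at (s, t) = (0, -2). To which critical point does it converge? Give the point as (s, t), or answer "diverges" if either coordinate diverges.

phi is separable, so gradient descent decouples: s follows -∂phi/∂s, t follows -∂phi/∂t.
∂phi/∂s = -3(s - 3)(s - 1); at s=0 this is -9, so s increases.
∂phi/∂t = -6(t - 4)(t + 3); at t=-2 this is 36, so t decreases.
s converges to its nearest critical value 1 (a local min of the s-part); t converges to -3. The iterate converges to (1, -3).

(1, -3)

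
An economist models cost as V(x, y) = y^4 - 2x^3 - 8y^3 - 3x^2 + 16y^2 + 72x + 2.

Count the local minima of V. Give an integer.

2

V separates as a function of x plus a function of y, so ∇V=0 decouples.
∂V/∂x = -6(x - 3)(x + 4) = 0 at x ∈ {-4, 3}; ∂V/∂y = 4y(y - 4)(y - 2) = 0 at y ∈ {0, 2, 4}.
The Hessian is diagonal: diag(V_xx, V_yy). Second derivatives: V_xx(-4)=42, V_xx(3)=-42; V_yy(0)=32, V_yy(2)=-16, V_yy(4)=32.
Local minima occur where both diagonal entries positive: (-4, 0), (-4, 4). Count: 2.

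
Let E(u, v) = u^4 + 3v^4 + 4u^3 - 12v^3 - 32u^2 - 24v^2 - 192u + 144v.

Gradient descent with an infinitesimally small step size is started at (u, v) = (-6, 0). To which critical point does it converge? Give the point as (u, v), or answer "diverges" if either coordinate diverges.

(-4, -2)

E is separable, so gradient descent decouples: u follows -∂E/∂u, v follows -∂E/∂v.
∂E/∂u = 4(u - 4)(u + 3)(u + 4); at u=-6 this is -240, so u increases.
∂E/∂v = 12(v - 3)(v - 2)(v + 2); at v=0 this is 144, so v decreases.
u converges to its nearest critical value -4 (a local min of the u-part); v converges to -2. The iterate converges to (-4, -2).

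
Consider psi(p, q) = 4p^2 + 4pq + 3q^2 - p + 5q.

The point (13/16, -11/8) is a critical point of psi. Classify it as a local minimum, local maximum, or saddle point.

The Hessian of psi is constant: H = [[8, 4], [4, 6]].
det(H) = 8·6 − 4² = 32.
det(H) > 0 and tr(H) = 14 > 0, so H is positive definite and the point is a local minimum.

local minimum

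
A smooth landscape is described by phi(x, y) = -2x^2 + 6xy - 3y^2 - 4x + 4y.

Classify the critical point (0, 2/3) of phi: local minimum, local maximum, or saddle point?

The Hessian of phi is constant: H = [[-4, 6], [6, -6]].
det(H) = (-4)·(-6) − 6² = -12.
Since det(H) < 0, H is indefinite and the critical point is a saddle point.

saddle point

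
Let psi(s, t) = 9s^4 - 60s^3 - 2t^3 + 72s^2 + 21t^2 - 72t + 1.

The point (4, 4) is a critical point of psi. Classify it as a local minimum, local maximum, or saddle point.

The mixed partial ∂²psi/∂s∂t is 0, so the Hessian at any point is diag(psi_ss, psi_tt) = diag(36(3s^2 - 10s + 4), 6(-2t + 7)).
At (4, 4): H = diag(432, -6).
The eigenvalues have opposite signs, so H is indefinite: a saddle point.

saddle point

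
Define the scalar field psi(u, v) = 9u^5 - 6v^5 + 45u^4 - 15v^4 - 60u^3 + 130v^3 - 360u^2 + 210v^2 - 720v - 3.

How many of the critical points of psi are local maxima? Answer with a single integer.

4

psi separates as a function of u plus a function of v, so ∇psi=0 decouples.
∂psi/∂u = 45u(u - 2)(u + 2)(u + 4) = 0 at u ∈ {-4, -2, 0, 2}; ∂psi/∂v = -30(v - 3)(v - 1)(v + 2)(v + 4) = 0 at v ∈ {-4, -2, 1, 3}.
The Hessian is diagonal: diag(psi_uu, psi_vv). Second derivatives: psi_uu(-4)=-2160, psi_uu(-2)=720, psi_uu(0)=-720, psi_uu(2)=2160; psi_vv(-4)=2100, psi_vv(-2)=-900, psi_vv(1)=900, psi_vv(3)=-2100.
Local maxima occur where both diagonal entries negative: (-4, -2), (-4, 3), (0, -2), (0, 3). Count: 4.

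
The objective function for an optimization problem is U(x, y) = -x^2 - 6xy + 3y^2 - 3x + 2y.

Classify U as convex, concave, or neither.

U is quadratic, so its Hessian is the constant matrix H = [[-2, -6], [-6, 6]].
det(H) = -48, tr(H) = 4.
det(H) < 0, so H is indefinite: neither convex nor concave.

neither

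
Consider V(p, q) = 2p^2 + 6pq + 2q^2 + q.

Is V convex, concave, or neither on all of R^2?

V is quadratic, so its Hessian is the constant matrix H = [[4, 6], [6, 4]].
det(H) = -20, tr(H) = 8.
det(H) < 0, so H is indefinite: neither convex nor concave.

neither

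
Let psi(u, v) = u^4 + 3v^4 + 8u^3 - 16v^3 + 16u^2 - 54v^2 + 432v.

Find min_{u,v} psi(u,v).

-1107

psi(u,v) separates as P(u) + Q(v), so its minimum is min P + min Q.
P'(u) = 4u(u + 2)(u + 4) vanishes at u ∈ {-4, -2, 0}; Q'(v) = 12(v - 4)(v - 3)(v + 3) vanishes at v ∈ {-3, 3, 4}.
Local minima of P (where P''>0): P(-4)=0, P(0)=0. Local minima of Q: Q(-3)=-1107, Q(4)=608.
So the global minimum of psi is P(-4) + Q(-3) = 0 − 1107 = -1107, attained at (-4, -3).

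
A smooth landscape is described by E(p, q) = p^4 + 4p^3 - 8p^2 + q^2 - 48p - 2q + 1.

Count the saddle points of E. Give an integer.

E separates as a function of p plus a function of q, so ∇E=0 decouples.
∂E/∂p = 4(p - 2)(p + 2)(p + 3) = 0 at p ∈ {-3, -2, 2}; ∂E/∂q = 2(q - 1) = 0 at q ∈ {1}.
The Hessian is diagonal: diag(E_pp, E_qq). Second derivatives: E_pp(-3)=20, E_pp(-2)=-16, E_pp(2)=80; E_qq(1)=2.
Saddle points occur where the two diagonal entries have opposite signs: (-2, 1). Count: 1.

1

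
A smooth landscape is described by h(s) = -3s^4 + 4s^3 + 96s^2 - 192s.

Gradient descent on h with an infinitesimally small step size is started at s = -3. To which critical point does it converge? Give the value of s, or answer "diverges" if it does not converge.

1

h'(s) = -12(s - 4)(s - 1)(s + 4), so h'(-3) = -336.
Gradient descent moves in the -h' direction, i.e. s is increasing.
The nearest critical point in that direction is s = 1, where h'' = 180 > 0 (a local minimum). The iterate converges there.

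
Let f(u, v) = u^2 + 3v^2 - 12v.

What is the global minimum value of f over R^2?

f(u,v) separates as P(u) + Q(v), so its minimum is min P + min Q.
P'(u) = 2u vanishes at u ∈ {0}; Q'(v) = 6v - 12 vanishes at v ∈ {2}.
Local minima of P (where P''>0): P(0)=0. Local minima of Q: Q(2)=-12.
So the global minimum of f is P(0) + Q(2) = 0 − 12 = -12, attained at (0, 2).

-12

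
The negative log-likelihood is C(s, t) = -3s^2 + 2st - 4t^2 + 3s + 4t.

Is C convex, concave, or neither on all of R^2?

C is quadratic, so its Hessian is the constant matrix H = [[-6, 2], [2, -8]].
det(H) = 44, tr(H) = -14.
det(H) > 0 and tr(H) < 0, so H is negative definite everywhere: concave.

concave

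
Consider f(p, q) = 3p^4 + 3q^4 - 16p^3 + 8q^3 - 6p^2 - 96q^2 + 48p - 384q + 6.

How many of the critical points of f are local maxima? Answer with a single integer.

f separates as a function of p plus a function of q, so ∇f=0 decouples.
∂f/∂p = 12(p - 4)(p - 1)(p + 1) = 0 at p ∈ {-1, 1, 4}; ∂f/∂q = 12(q - 4)(q + 2)(q + 4) = 0 at q ∈ {-4, -2, 4}.
The Hessian is diagonal: diag(f_pp, f_qq). Second derivatives: f_pp(-1)=120, f_pp(1)=-72, f_pp(4)=180; f_qq(-4)=192, f_qq(-2)=-144, f_qq(4)=576.
Local maxima occur where both diagonal entries negative: (1, -2). Count: 1.

1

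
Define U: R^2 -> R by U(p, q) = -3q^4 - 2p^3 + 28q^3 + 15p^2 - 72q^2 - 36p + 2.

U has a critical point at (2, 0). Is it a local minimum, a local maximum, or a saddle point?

The mixed partial ∂²U/∂p∂q is 0, so the Hessian at any point is diag(U_pp, U_qq) = diag(6(-2p + 5), 12(-3q^2 + 14q - 12)).
At (2, 0): H = diag(6, -144).
The eigenvalues have opposite signs, so H is indefinite: a saddle point.

saddle point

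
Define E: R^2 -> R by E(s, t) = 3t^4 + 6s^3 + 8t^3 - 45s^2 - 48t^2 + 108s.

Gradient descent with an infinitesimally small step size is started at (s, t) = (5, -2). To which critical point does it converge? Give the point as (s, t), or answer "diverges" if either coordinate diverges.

(3, -4)

E is separable, so gradient descent decouples: s follows -∂E/∂s, t follows -∂E/∂t.
∂E/∂s = 18(s - 3)(s - 2); at s=5 this is 108, so s decreases.
∂E/∂t = 12t(t - 2)(t + 4); at t=-2 this is 192, so t decreases.
s converges to its nearest critical value 3 (a local min of the s-part); t converges to -4. The iterate converges to (3, -4).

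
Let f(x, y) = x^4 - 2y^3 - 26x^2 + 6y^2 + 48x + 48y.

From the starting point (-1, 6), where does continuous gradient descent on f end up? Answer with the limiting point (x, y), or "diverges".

f is separable, so gradient descent decouples: x follows -∂f/∂x, y follows -∂f/∂y.
∂f/∂x = 4(x - 3)(x - 1)(x + 4); at x=-1 this is 96, so x decreases.
∂f/∂y = -6(y - 4)(y + 2); at y=6 this is -96, so y increases.
The y-coordinate has no critical point in that direction and runs off to infinity.

diverges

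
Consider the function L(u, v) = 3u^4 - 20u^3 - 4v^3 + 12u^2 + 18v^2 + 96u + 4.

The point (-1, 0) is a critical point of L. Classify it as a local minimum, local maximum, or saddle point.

local minimum

The mixed partial ∂²L/∂u∂v is 0, so the Hessian at any point is diag(L_uu, L_vv) = diag(12(3u^2 - 10u + 2), 12(-2v + 3)).
At (-1, 0): H = diag(180, 36).
Both eigenvalues are positive, so H is positive definite: a local minimum.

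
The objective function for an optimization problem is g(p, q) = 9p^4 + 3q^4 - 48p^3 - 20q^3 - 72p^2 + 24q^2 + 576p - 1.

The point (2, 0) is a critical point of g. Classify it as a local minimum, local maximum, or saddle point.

The mixed partial ∂²g/∂p∂q is 0, so the Hessian at any point is diag(g_pp, g_qq) = diag(36(3p^2 - 8p - 4), 12(3q^2 - 10q + 4)).
At (2, 0): H = diag(-288, 48).
The eigenvalues have opposite signs, so H is indefinite: a saddle point.

saddle point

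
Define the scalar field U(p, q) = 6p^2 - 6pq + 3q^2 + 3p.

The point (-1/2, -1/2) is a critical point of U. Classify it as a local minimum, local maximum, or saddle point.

The Hessian of U is constant: H = [[12, -6], [-6, 6]].
det(H) = 12·6 − (-6)² = 36.
det(H) > 0 and tr(H) = 18 > 0, so H is positive definite and the point is a local minimum.

local minimum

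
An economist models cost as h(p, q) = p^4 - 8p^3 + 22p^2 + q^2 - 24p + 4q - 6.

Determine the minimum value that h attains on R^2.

-19

h(p,q) separates as A(p) + B(q) − 6, so its minimum is min A + min B − 6.
A'(p) = 4(p - 3)(p - 2)(p - 1) vanishes at p ∈ {1, 2, 3}; B'(q) = 2q + 4 vanishes at q ∈ {-2}.
Local minima of A (where A''>0): A(1)=-9, A(3)=-9. Local minima of B: B(-2)=-4.
So the global minimum of h is A(1) + B(-2) − 6 = -9 − 4 − 6 = -19, attained at (1, -2).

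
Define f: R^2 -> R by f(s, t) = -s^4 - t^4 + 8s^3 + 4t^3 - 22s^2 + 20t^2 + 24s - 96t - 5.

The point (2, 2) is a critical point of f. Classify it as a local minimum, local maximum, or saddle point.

The mixed partial ∂²f/∂s∂t is 0, so the Hessian at any point is diag(f_ss, f_tt) = diag(4(-3s^2 + 12s - 11), 4(-3t^2 + 6t + 10)).
At (2, 2): H = diag(4, 40).
Both eigenvalues are positive, so H is positive definite: a local minimum.

local minimum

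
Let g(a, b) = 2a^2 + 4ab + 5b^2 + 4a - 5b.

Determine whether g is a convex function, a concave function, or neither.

g is quadratic, so its Hessian is the constant matrix H = [[4, 4], [4, 10]].
det(H) = 24, tr(H) = 14.
det(H) > 0 and tr(H) > 0, so H is positive definite everywhere: convex.

convex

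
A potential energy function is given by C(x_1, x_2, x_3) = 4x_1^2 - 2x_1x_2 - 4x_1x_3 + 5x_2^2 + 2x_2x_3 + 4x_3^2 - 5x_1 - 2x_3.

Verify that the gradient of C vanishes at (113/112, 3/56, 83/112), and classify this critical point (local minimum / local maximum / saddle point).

local minimum

∇C = (8x_1 - 2x_2 - 4x_3 - 5, -2x_1 + 10x_2 + 2x_3, -4x_1 + 2x_2 + 8x_3 - 2); substituting (113/112, 3/56, 83/112) gives ∇C = (0, 0, 0), so (113/112, 3/56, 83/112) is indeed a critical point.
The Hessian is constant: H = [[8, -2, -4], [-2, 10, 2], [-4, 2, 8]].
Leading principal minors: Δ₁ = 8, Δ₂ = 76, Δ₃ = 448.
All leading minors are positive, so H is positive definite: a local minimum.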